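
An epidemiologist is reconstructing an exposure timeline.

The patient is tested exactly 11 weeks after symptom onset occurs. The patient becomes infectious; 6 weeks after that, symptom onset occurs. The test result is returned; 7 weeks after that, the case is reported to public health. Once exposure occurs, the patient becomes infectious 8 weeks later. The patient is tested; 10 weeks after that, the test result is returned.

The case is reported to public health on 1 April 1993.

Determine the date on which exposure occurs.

The case is reported to public health: Apr 1, 1993.
The test result is returned: Apr 1, 1993 − 7 weeks = Feb 11, 1993.
The patient is tested: Feb 11, 1993 − 10 weeks = Dec 3, 1992.
Symptom onset occurs: Dec 3, 1992 − 11 weeks = Sep 17, 1992.
The patient becomes infectious: Sep 17, 1992 − 6 weeks = Aug 6, 1992.
Exposure occurs: Aug 6, 1992 − 8 weeks = Jun 11, 1992.

11 June 1992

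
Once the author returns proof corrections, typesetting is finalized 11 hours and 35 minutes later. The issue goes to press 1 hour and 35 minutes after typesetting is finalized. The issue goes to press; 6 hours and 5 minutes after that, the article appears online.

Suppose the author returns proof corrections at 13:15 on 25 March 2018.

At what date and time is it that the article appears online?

The author returns proof corrections: 13:15 Mar 25, 2018.
Typesetting is finalized: 13:15 Mar 25, 2018 + 11h35m = 00:50 Mar 26, 2018.
The issue goes to press: 00:50 Mar 26, 2018 + 1h35m = 02:25 Mar 26, 2018.
The article appears online: 02:25 Mar 26, 2018 + 6h05m = 08:30 Mar 26, 2018.

08:30 on 26 March 2018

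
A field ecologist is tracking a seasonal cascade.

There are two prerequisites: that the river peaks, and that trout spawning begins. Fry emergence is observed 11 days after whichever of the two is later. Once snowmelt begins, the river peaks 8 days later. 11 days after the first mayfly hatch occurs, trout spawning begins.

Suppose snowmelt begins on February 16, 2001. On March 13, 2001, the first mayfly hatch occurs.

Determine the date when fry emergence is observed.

April 4, 2001

Snowmelt begins: Feb 16, 2001.
The river peaks: Feb 16, 2001 + 8 days = Feb 24, 2001.
The first mayfly hatch occurs: Mar 13, 2001.
Trout spawning begins: Mar 13, 2001 + 11 days = Mar 24, 2001.
Both prerequisites met — the river peaks (Feb 24, 2001), trout spawning begins (Mar 24, 2001); the later is Mar 24, 2001.
Fry emergence is observed: Mar 24, 2001 + 11 days = Apr 4, 2001.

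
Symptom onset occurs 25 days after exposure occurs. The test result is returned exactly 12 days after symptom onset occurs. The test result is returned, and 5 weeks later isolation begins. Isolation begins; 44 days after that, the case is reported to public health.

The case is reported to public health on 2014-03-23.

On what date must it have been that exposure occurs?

2013-11-27

The case is reported to public health: Mar 23, 2014.
Isolation begins: Mar 23, 2014 − 44 days = Feb 7, 2014.
The test result is returned: Feb 7, 2014 − 5 weeks = Jan 3, 2014.
Symptom onset occurs: Jan 3, 2014 − 12 days = Dec 22, 2013.
Exposure occurs: Dec 22, 2013 − 25 days = Nov 27, 2013.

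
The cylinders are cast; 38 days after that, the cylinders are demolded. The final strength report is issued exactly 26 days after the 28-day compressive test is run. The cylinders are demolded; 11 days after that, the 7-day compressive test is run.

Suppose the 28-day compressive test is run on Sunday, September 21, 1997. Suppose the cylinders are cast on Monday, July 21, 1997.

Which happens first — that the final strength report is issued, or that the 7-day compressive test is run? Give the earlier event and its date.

The 28-day compressive test is run: Sep 21, 1997.
The final strength report is issued: Sep 21, 1997 + 26 days = Oct 17, 1997.
The cylinders are cast: Jul 21, 1997.
The cylinders are demolded: Jul 21, 1997 + 38 days = Aug 28, 1997.
The 7-day compressive test is run: Aug 28, 1997 + 11 days = Sep 8, 1997.
Comparing: the final strength report is issued on Oct 17, 1997 vs the 7-day compressive test is run on Sep 8, 1997. Earlier: the 7-day compressive test is run.

The 7-day compressive test is run — Monday, September 8, 1997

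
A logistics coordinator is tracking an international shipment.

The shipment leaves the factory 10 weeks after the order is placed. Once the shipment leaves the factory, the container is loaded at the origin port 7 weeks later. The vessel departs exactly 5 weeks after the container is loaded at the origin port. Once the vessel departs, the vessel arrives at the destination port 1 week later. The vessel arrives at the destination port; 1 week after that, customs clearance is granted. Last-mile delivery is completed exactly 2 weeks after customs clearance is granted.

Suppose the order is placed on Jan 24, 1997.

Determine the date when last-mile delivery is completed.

The order is placed: Jan 24, 1997.
The shipment leaves the factory: Jan 24, 1997 + 10 weeks = Apr 4, 1997.
The container is loaded at the origin port: Apr 4, 1997 + 7 weeks = May 23, 1997.
The vessel departs: May 23, 1997 + 5 weeks = Jun 27, 1997.
The vessel arrives at the destination port: Jun 27, 1997 + 1 week = Jul 4, 1997.
Customs clearance is granted: Jul 4, 1997 + 1 week = Jul 11, 1997.
Last-mile delivery is completed: Jul 11, 1997 + 2 weeks = Jul 25, 1997.

Jul 25, 1997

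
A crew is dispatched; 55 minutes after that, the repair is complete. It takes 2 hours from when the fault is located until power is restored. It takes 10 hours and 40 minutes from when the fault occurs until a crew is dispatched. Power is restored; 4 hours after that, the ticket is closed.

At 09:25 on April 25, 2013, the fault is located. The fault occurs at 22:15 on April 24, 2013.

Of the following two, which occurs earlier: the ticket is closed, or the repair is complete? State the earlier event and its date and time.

The repair is complete — 09:50 on April 25, 2013

The fault is located: 09:25 Apr 25, 2013.
Power is restored: 09:25 Apr 25, 2013 + 2h = 11:25 Apr 25, 2013.
The ticket is closed: 11:25 Apr 25, 2013 + 4h = 15:25 Apr 25, 2013.
The fault occurs: 22:15 Apr 24, 2013.
A crew is dispatched: 22:15 Apr 24, 2013 + 10h40m = 08:55 Apr 25, 2013.
The repair is complete: 08:55 Apr 25, 2013 + 55m = 09:50 Apr 25, 2013.
Comparing: the ticket is closed at 15:25 Apr 25, 2013 vs the repair is complete at 09:50 Apr 25, 2013. Earlier: the repair is complete.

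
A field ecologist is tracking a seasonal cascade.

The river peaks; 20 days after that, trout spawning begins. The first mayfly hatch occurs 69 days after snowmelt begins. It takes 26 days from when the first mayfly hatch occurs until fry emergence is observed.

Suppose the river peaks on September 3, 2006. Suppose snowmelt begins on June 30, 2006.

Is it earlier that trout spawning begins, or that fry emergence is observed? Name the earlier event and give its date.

The river peaks: Sep 3, 2006.
Trout spawning begins: Sep 3, 2006 + 20 days = Sep 23, 2006.
Snowmelt begins: Jun 30, 2006.
The first mayfly hatch occurs: Jun 30, 2006 + 69 days = Sep 7, 2006.
Fry emergence is observed: Sep 7, 2006 + 26 days = Oct 3, 2006.
Comparing: trout spawning begins on Sep 23, 2006 vs fry emergence is observed on Oct 3, 2006. Earlier: trout spawning begins.

Trout spawning begins — September 23, 2006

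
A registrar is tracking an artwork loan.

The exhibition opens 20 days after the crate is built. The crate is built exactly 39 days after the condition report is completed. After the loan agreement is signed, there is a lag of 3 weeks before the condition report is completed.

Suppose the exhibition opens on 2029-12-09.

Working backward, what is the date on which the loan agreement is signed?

2029-09-20

The exhibition opens: Dec 9, 2029.
The crate is built: Dec 9, 2029 − 20 days = Nov 19, 2029.
The condition report is completed: Nov 19, 2029 − 39 days = Oct 11, 2029.
The loan agreement is signed: Oct 11, 2029 − 3 weeks = Sep 20, 2029.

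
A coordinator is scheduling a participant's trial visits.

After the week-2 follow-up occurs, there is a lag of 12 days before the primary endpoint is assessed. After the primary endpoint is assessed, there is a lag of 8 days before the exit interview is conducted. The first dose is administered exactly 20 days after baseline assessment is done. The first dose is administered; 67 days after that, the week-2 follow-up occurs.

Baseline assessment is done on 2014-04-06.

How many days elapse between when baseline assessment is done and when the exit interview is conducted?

Causal path: baseline assessment is done → the first dose is administered → the week-2 follow-up occurs → the primary endpoint is assessed → the exit interview is conducted.
Total delay along the path: 20 + 67 + 12 + 8 = 107 days.

107 days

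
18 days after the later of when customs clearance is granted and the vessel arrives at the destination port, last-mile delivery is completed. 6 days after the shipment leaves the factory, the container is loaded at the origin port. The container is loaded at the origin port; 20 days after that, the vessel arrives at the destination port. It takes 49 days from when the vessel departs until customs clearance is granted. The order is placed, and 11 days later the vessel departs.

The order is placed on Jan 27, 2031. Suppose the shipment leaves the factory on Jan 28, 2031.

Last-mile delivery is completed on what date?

The order is placed: Jan 27, 2031.
The vessel departs: Jan 27, 2031 + 11 days = Feb 7, 2031.
Customs clearance is granted: Feb 7, 2031 + 49 days = Mar 28, 2031.
The shipment leaves the factory: Jan 28, 2031.
The container is loaded at the origin port: Jan 28, 2031 + 6 days = Feb 3, 2031.
The vessel arrives at the destination port: Feb 3, 2031 + 20 days = Feb 23, 2031.
Both prerequisites met — customs clearance is granted (Mar 28, 2031), the vessel arrives at the destination port (Feb 23, 2031); the later is Mar 28, 2031.
Last-mile delivery is completed: Mar 28, 2031 + 18 days = Apr 15, 2031.

Apr 15, 2031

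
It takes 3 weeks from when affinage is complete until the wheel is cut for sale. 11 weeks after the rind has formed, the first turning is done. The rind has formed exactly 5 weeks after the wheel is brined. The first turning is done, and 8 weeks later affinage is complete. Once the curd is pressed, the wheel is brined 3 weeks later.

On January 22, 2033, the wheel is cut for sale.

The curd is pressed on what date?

June 26, 2032

The wheel is cut for sale: Jan 22, 2033.
Affinage is complete: Jan 22, 2033 − 3 weeks = Jan 1, 2033.
The first turning is done: Jan 1, 2033 − 8 weeks = Nov 6, 2032.
The rind has formed: Nov 6, 2032 − 11 weeks = Aug 21, 2032.
The wheel is brined: Aug 21, 2032 − 5 weeks = Jul 17, 2032.
The curd is pressed: Jul 17, 2032 − 3 weeks = Jun 26, 2032.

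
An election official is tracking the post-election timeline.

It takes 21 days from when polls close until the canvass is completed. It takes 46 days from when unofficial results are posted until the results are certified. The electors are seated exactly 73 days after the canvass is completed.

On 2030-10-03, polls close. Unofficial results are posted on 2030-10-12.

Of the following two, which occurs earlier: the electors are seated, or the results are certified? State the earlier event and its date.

Polls close: Oct 3, 2030.
The canvass is completed: Oct 3, 2030 + 21 days = Oct 24, 2030.
The electors are seated: Oct 24, 2030 + 73 days = Jan 5, 2031.
Unofficial results are posted: Oct 12, 2030.
The results are certified: Oct 12, 2030 + 46 days = Nov 27, 2030.
Comparing: the electors are seated on Jan 5, 2031 vs the results are certified on Nov 27, 2030. Earlier: the results are certified.

The results are certified — 2030-11-27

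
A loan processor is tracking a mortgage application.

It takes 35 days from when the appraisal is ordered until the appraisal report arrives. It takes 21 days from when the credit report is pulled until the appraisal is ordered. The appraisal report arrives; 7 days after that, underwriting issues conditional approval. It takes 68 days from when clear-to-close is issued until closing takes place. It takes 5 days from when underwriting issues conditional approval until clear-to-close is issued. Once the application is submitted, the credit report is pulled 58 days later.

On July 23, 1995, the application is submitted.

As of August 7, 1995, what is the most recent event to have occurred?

The application is submitted: Jul 23, 1995.
The credit report is pulled: Jul 23, 1995 + 58 days = Sep 19, 1995.
The appraisal is ordered: Sep 19, 1995 + 21 days = Oct 10, 1995.
The appraisal report arrives: Oct 10, 1995 + 35 days = Nov 14, 1995.
Underwriting issues conditional approval: Nov 14, 1995 + 7 days = Nov 21, 1995.
Clear-to-close is issued: Nov 21, 1995 + 5 days = Nov 26, 1995.
Closing takes place: Nov 26, 1995 + 68 days = Feb 2, 1996.
Aug 7, 1995 falls between when the application is submitted (Jul 23, 1995) and when the credit report is pulled (Sep 19, 1995).

The application is submitted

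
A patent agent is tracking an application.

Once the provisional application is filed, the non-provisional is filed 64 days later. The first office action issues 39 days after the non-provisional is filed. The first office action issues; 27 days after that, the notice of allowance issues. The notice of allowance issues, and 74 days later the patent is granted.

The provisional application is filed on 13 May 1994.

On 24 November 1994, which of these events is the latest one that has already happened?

The provisional application is filed: May 13, 1994.
The non-provisional is filed: May 13, 1994 + 64 days = Jul 16, 1994.
The first office action issues: Jul 16, 1994 + 39 days = Aug 24, 1994.
The notice of allowance issues: Aug 24, 1994 + 27 days = Sep 20, 1994.
The patent is granted: Sep 20, 1994 + 74 days = Dec 3, 1994.
Nov 24, 1994 falls between when the notice of allowance issues (Sep 20, 1994) and when the patent is granted (Dec 3, 1994).

The notice of allowance issues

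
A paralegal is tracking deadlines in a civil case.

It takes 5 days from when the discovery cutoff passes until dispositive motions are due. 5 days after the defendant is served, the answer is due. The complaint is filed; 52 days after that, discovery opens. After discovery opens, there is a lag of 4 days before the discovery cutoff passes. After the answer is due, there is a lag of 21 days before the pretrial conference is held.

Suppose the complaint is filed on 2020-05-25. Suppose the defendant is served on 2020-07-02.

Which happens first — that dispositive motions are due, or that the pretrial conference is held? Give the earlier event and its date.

The complaint is filed: May 25, 2020.
Discovery opens: May 25, 2020 + 52 days = Jul 16, 2020.
The discovery cutoff passes: Jul 16, 2020 + 4 days = Jul 20, 2020.
Dispositive motions are due: Jul 20, 2020 + 5 days = Jul 25, 2020.
The defendant is served: Jul 2, 2020.
The answer is due: Jul 2, 2020 + 5 days = Jul 7, 2020.
The pretrial conference is held: Jul 7, 2020 + 21 days = Jul 28, 2020.
Comparing: dispositive motions are due on Jul 25, 2020 vs the pretrial conference is held on Jul 28, 2020. Earlier: dispositive motions are due.

Dispositive motions are due — 2020-07-25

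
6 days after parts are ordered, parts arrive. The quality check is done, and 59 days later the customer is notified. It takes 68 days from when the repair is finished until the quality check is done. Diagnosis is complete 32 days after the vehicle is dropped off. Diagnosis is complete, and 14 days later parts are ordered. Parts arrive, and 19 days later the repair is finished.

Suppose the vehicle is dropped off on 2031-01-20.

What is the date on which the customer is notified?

2031-08-06

The vehicle is dropped off: Jan 20, 2031.
Diagnosis is complete: Jan 20, 2031 + 32 days = Feb 21, 2031.
Parts are ordered: Feb 21, 2031 + 14 days = Mar 7, 2031.
Parts arrive: Mar 7, 2031 + 6 days = Mar 13, 2031.
The repair is finished: Mar 13, 2031 + 19 days = Apr 1, 2031.
The quality check is done: Apr 1, 2031 + 68 days = Jun 8, 2031.
The customer is notified: Jun 8, 2031 + 59 days = Aug 6, 2031.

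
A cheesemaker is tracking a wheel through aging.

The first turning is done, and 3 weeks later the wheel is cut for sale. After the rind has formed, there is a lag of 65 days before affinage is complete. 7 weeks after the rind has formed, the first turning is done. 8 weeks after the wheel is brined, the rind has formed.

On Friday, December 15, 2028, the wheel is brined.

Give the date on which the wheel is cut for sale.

The wheel is brined: Dec 15, 2028.
The rind has formed: Dec 15, 2028 + 8 weeks = Feb 9, 2029.
The first turning is done: Feb 9, 2029 + 7 weeks = Mar 30, 2029.
The wheel is cut for sale: Mar 30, 2029 + 3 weeks = Apr 20, 2029.

Friday, April 20, 2029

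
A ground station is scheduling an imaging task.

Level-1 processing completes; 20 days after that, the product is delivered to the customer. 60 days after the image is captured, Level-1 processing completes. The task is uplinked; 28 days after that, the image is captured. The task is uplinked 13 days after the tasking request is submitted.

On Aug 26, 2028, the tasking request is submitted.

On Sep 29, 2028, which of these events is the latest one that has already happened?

The tasking request is submitted: Aug 26, 2028.
The task is uplinked: Aug 26, 2028 + 13 days = Sep 8, 2028.
The image is captured: Sep 8, 2028 + 28 days = Oct 6, 2028.
Level-1 processing completes: Oct 6, 2028 + 60 days = Dec 5, 2028.
The product is delivered to the customer: Dec 5, 2028 + 20 days = Dec 25, 2028.
Sep 29, 2028 falls between when the task is uplinked (Sep 8, 2028) and when the image is captured (Oct 6, 2028).

The task is uplinked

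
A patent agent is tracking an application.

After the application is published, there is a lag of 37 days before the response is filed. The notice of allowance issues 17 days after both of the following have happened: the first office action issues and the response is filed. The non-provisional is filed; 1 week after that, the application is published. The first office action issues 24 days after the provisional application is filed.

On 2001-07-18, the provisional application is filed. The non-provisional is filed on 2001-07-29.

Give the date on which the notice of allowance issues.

2001-09-28

The provisional application is filed: Jul 18, 2001.
The first office action issues: Jul 18, 2001 + 24 days = Aug 11, 2001.
The non-provisional is filed: Jul 29, 2001.
The application is published: Jul 29, 2001 + 1 week = Aug 5, 2001.
The response is filed: Aug 5, 2001 + 37 days = Sep 11, 2001.
Both prerequisites met — the first office action issues (Aug 11, 2001), the response is filed (Sep 11, 2001); the later is Sep 11, 2001.
The notice of allowance issues: Sep 11, 2001 + 17 days = Sep 28, 2001.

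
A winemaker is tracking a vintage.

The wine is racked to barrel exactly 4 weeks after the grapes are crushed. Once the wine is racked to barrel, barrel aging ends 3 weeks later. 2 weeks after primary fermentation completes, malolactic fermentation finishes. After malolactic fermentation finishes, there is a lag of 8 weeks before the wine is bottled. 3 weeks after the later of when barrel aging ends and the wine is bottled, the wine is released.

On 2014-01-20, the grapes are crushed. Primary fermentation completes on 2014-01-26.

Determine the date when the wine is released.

2014-04-27

The grapes are crushed: Jan 20, 2014.
The wine is racked to barrel: Jan 20, 2014 + 4 weeks = Feb 17, 2014.
Barrel aging ends: Feb 17, 2014 + 3 weeks = Mar 10, 2014.
Primary fermentation completes: Jan 26, 2014.
Malolactic fermentation finishes: Jan 26, 2014 + 2 weeks = Feb 9, 2014.
The wine is bottled: Feb 9, 2014 + 8 weeks = Apr 6, 2014.
Both prerequisites met — barrel aging ends (Mar 10, 2014), the wine is bottled (Apr 6, 2014); the later is Apr 6, 2014.
The wine is released: Apr 6, 2014 + 3 weeks = Apr 27, 2014.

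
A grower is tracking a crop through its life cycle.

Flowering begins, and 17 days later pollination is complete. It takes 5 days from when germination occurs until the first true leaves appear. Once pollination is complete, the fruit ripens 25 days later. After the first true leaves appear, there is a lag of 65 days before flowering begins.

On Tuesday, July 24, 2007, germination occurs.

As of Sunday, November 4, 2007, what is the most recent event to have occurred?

Pollination is complete

Germination occurs: Jul 24, 2007.
The first true leaves appear: Jul 24, 2007 + 5 days = Jul 29, 2007.
Flowering begins: Jul 29, 2007 + 65 days = Oct 2, 2007.
Pollination is complete: Oct 2, 2007 + 17 days = Oct 19, 2007.
The fruit ripens: Oct 19, 2007 + 25 days = Nov 13, 2007.
Nov 4, 2007 falls between when pollination is complete (Oct 19, 2007) and when the fruit ripens (Nov 13, 2007).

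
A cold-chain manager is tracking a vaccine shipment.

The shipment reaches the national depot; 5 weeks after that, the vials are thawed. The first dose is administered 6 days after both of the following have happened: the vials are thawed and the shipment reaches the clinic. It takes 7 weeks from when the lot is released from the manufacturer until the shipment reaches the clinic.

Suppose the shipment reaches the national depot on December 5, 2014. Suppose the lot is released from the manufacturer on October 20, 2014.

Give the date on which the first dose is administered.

The shipment reaches the national depot: Dec 5, 2014.
The vials are thawed: Dec 5, 2014 + 5 weeks = Jan 9, 2015.
The lot is released from the manufacturer: Oct 20, 2014.
The shipment reaches the clinic: Oct 20, 2014 + 7 weeks = Dec 8, 2014.
Both prerequisites met — the vials are thawed (Jan 9, 2015), the shipment reaches the clinic (Dec 8, 2014); the later is Jan 9, 2015.
The first dose is administered: Jan 9, 2015 + 6 days = Jan 15, 2015.

January 15, 2015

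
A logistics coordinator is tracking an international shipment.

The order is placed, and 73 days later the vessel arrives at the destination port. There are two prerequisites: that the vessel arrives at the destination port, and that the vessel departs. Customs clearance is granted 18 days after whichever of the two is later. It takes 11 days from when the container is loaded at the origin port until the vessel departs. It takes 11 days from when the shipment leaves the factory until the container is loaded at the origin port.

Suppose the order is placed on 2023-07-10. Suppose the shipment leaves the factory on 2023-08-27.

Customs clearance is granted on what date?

2023-10-09

The order is placed: Jul 10, 2023.
The vessel arrives at the destination port: Jul 10, 2023 + 73 days = Sep 21, 2023.
The shipment leaves the factory: Aug 27, 2023.
The container is loaded at the origin port: Aug 27, 2023 + 11 days = Sep 7, 2023.
The vessel departs: Sep 7, 2023 + 11 days = Sep 18, 2023.
Both prerequisites met — the vessel arrives at the destination port (Sep 21, 2023), the vessel departs (Sep 18, 2023); the later is Sep 21, 2023.
Customs clearance is granted: Sep 21, 2023 + 18 days = Oct 9, 2023.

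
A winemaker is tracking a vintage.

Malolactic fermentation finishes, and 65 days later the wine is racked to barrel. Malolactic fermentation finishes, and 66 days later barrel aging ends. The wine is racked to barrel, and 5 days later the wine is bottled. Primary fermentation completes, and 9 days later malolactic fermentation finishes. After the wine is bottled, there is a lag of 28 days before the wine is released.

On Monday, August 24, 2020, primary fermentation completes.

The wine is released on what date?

Primary fermentation completes: Aug 24, 2020.
Malolactic fermentation finishes: Aug 24, 2020 + 9 days = Sep 2, 2020.
The wine is racked to barrel: Sep 2, 2020 + 65 days = Nov 6, 2020.
The wine is bottled: Nov 6, 2020 + 5 days = Nov 11, 2020.
The wine is released: Nov 11, 2020 + 28 days = Dec 9, 2020.

Wednesday, December 9, 2020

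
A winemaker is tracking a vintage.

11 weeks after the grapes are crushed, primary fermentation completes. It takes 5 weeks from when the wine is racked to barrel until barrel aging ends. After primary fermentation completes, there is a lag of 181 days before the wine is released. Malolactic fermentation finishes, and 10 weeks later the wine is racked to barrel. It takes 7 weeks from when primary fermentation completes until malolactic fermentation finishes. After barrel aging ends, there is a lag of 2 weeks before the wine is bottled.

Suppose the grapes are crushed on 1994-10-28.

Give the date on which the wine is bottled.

1995-06-30

The grapes are crushed: Oct 28, 1994.
Primary fermentation completes: Oct 28, 1994 + 11 weeks = Jan 13, 1995.
Malolactic fermentation finishes: Jan 13, 1995 + 7 weeks = Mar 3, 1995.
The wine is racked to barrel: Mar 3, 1995 + 10 weeks = May 12, 1995.
Barrel aging ends: May 12, 1995 + 5 weeks = Jun 16, 1995.
The wine is bottled: Jun 16, 1995 + 2 weeks = Jun 30, 1995.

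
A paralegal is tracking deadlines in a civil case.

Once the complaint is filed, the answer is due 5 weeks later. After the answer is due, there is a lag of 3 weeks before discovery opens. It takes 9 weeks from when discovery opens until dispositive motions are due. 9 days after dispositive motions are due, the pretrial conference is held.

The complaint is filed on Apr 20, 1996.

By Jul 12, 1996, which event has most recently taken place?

The complaint is filed: Apr 20, 1996.
The answer is due: Apr 20, 1996 + 5 weeks = May 25, 1996.
Discovery opens: May 25, 1996 + 3 weeks = Jun 15, 1996.
Dispositive motions are due: Jun 15, 1996 + 9 weeks = Aug 17, 1996.
The pretrial conference is held: Aug 17, 1996 + 9 days = Aug 26, 1996.
Jul 12, 1996 falls between when discovery opens (Jun 15, 1996) and when dispositive motions are due (Aug 17, 1996).

Discovery opens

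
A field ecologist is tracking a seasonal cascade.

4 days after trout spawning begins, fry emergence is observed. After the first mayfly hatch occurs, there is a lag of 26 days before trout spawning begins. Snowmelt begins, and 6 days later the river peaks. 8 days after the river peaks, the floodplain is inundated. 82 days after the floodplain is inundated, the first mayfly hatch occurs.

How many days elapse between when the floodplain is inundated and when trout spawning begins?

Causal path: the floodplain is inundated → the first mayfly hatch occurs → trout spawning begins.
Total delay along the path: 82 + 26 = 108 days.

108 days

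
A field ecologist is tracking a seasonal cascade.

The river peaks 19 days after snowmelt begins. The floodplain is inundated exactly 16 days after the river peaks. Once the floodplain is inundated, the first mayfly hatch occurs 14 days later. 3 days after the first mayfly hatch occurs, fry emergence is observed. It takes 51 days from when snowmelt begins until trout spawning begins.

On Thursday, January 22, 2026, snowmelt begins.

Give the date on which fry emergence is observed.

Snowmelt begins: Jan 22, 2026.
The river peaks: Jan 22, 2026 + 19 days = Feb 10, 2026.
The floodplain is inundated: Feb 10, 2026 + 16 days = Feb 26, 2026.
The first mayfly hatch occurs: Feb 26, 2026 + 14 days = Mar 12, 2026.
Fry emergence is observed: Mar 12, 2026 + 3 days = Mar 15, 2026.

Sunday, March 15, 2026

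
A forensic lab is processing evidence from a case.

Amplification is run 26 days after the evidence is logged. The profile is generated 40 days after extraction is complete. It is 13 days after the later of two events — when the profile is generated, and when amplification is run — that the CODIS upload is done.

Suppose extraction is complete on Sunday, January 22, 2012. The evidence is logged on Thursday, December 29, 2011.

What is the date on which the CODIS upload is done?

Extraction is complete: Jan 22, 2012.
The profile is generated: Jan 22, 2012 + 40 days = Mar 2, 2012.
The evidence is logged: Dec 29, 2011.
Amplification is run: Dec 29, 2011 + 26 days = Jan 24, 2012.
Both prerequisites met — the profile is generated (Mar 2, 2012), amplification is run (Jan 24, 2012); the later is Mar 2, 2012.
The CODIS upload is done: Mar 2, 2012 + 13 days = Mar 15, 2012.

Thursday, March 15, 2012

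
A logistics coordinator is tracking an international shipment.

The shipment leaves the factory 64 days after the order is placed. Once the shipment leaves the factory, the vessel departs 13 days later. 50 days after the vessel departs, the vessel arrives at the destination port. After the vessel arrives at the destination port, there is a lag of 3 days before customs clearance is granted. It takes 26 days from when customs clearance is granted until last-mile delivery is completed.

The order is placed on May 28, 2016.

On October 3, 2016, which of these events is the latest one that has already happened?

The order is placed: May 28, 2016.
The shipment leaves the factory: May 28, 2016 + 64 days = Jul 31, 2016.
The vessel departs: Jul 31, 2016 + 13 days = Aug 13, 2016.
The vessel arrives at the destination port: Aug 13, 2016 + 50 days = Oct 2, 2016.
Customs clearance is granted: Oct 2, 2016 + 3 days = Oct 5, 2016.
Last-mile delivery is completed: Oct 5, 2016 + 26 days = Oct 31, 2016.
Oct 3, 2016 falls between when the vessel arrives at the destination port (Oct 2, 2016) and when customs clearance is granted (Oct 5, 2016).

The vessel arrives at the destination port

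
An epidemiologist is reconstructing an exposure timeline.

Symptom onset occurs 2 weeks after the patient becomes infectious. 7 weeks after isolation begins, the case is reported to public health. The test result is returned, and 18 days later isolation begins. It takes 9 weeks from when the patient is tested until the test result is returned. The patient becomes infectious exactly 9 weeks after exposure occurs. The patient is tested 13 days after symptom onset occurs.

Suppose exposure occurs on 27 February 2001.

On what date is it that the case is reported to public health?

5 October 2001

Exposure occurs: Feb 27, 2001.
The patient becomes infectious: Feb 27, 2001 + 9 weeks = May 1, 2001.
Symptom onset occurs: May 1, 2001 + 2 weeks = May 15, 2001.
The patient is tested: May 15, 2001 + 13 days = May 28, 2001.
The test result is returned: May 28, 2001 + 9 weeks = Jul 30, 2001.
Isolation begins: Jul 30, 2001 + 18 days = Aug 17, 2001.
The case is reported to public health: Aug 17, 2001 + 7 weeks = Oct 5, 2001.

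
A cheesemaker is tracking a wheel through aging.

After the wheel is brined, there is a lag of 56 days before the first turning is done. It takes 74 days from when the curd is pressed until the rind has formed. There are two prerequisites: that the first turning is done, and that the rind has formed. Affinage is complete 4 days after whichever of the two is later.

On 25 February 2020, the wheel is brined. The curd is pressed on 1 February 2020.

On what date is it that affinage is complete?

25 April 2020

The wheel is brined: Feb 25, 2020.
The first turning is done: Feb 25, 2020 + 56 days = Apr 21, 2020.
The curd is pressed: Feb 1, 2020.
The rind has formed: Feb 1, 2020 + 74 days = Apr 15, 2020.
Both prerequisites met — the first turning is done (Apr 21, 2020), the rind has formed (Apr 15, 2020); the later is Apr 21, 2020.
Affinage is complete: Apr 21, 2020 + 4 days = Apr 25, 2020.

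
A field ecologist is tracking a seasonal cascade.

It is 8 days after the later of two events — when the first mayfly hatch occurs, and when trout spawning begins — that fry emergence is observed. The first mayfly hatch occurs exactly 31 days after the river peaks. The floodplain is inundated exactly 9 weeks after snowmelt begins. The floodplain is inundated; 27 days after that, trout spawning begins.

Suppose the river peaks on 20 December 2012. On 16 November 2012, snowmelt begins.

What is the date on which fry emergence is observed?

22 February 2013

The river peaks: Dec 20, 2012.
The first mayfly hatch occurs: Dec 20, 2012 + 31 days = Jan 20, 2013.
Snowmelt begins: Nov 16, 2012.
The floodplain is inundated: Nov 16, 2012 + 9 weeks = Jan 18, 2013.
Trout spawning begins: Jan 18, 2013 + 27 days = Feb 14, 2013.
Both prerequisites met — the first mayfly hatch occurs (Jan 20, 2013), trout spawning begins (Feb 14, 2013); the later is Feb 14, 2013.
Fry emergence is observed: Feb 14, 2013 + 8 days = Feb 22, 2013.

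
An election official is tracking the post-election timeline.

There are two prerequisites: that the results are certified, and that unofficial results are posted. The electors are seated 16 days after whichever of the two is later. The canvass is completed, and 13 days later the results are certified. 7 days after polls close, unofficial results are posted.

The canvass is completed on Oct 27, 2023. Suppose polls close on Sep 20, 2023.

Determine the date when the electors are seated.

Nov 25, 2023

The canvass is completed: Oct 27, 2023.
The results are certified: Oct 27, 2023 + 13 days = Nov 9, 2023.
Polls close: Sep 20, 2023.
Unofficial results are posted: Sep 20, 2023 + 7 days = Sep 27, 2023.
Both prerequisites met — the results are certified (Nov 9, 2023), unofficial results are posted (Sep 27, 2023); the later is Nov 9, 2023.
The electors are seated: Nov 9, 2023 + 16 days = Nov 25, 2023.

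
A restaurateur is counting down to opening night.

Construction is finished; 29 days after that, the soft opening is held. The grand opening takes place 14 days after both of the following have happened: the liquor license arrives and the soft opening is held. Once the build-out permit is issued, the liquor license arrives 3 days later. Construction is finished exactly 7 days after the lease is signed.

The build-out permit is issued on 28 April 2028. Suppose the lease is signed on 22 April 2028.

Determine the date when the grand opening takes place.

The build-out permit is issued: Apr 28, 2028.
The liquor license arrives: Apr 28, 2028 + 3 days = May 1, 2028.
The lease is signed: Apr 22, 2028.
Construction is finished: Apr 22, 2028 + 7 days = Apr 29, 2028.
The soft opening is held: Apr 29, 2028 + 29 days = May 28, 2028.
Both prerequisites met — the liquor license arrives (May 1, 2028), the soft opening is held (May 28, 2028); the later is May 28, 2028.
The grand opening takes place: May 28, 2028 + 14 days = Jun 11, 2028.

11 June 2028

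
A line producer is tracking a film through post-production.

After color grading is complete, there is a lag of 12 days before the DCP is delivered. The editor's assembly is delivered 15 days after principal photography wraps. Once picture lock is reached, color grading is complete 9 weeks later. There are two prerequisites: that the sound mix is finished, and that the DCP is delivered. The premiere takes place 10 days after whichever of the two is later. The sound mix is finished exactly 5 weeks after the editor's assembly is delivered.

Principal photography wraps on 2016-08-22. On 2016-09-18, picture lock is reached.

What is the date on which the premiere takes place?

Principal photography wraps: Aug 22, 2016.
The editor's assembly is delivered: Aug 22, 2016 + 15 days = Sep 6, 2016.
The sound mix is finished: Sep 6, 2016 + 5 weeks = Oct 11, 2016.
Picture lock is reached: Sep 18, 2016.
Color grading is complete: Sep 18, 2016 + 9 weeks = Nov 20, 2016.
The DCP is delivered: Nov 20, 2016 + 12 days = Dec 2, 2016.
Both prerequisites met — the sound mix is finished (Oct 11, 2016), the DCP is delivered (Dec 2, 2016); the later is Dec 2, 2016.
The premiere takes place: Dec 2, 2016 + 10 days = Dec 12, 2016.

2016-12-12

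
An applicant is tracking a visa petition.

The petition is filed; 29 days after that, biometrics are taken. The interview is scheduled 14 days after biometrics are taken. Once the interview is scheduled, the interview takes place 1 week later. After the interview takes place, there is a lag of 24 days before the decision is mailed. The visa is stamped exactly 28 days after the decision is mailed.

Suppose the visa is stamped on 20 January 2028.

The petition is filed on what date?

10 October 2027

The visa is stamped: Jan 20, 2028.
The decision is mailed: Jan 20, 2028 − 28 days = Dec 23, 2027.
The interview takes place: Dec 23, 2027 − 24 days = Nov 29, 2027.
The interview is scheduled: Nov 29, 2027 − 1 week = Nov 22, 2027.
Biometrics are taken: Nov 22, 2027 − 14 days = Nov 8, 2027.
The petition is filed: Nov 8, 2027 − 29 days = Oct 10, 2027.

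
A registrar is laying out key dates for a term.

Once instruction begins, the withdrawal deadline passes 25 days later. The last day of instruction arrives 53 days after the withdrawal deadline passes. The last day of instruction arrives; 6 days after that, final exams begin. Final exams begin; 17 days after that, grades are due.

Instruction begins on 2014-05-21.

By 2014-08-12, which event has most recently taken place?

Instruction begins: May 21, 2014.
The withdrawal deadline passes: May 21, 2014 + 25 days = Jun 15, 2014.
The last day of instruction arrives: Jun 15, 2014 + 53 days = Aug 7, 2014.
Final exams begin: Aug 7, 2014 + 6 days = Aug 13, 2014.
Grades are due: Aug 13, 2014 + 17 days = Aug 30, 2014.
Aug 12, 2014 falls between when the last day of instruction arrives (Aug 7, 2014) and when final exams begin (Aug 13, 2014).

The last day of instruction arrives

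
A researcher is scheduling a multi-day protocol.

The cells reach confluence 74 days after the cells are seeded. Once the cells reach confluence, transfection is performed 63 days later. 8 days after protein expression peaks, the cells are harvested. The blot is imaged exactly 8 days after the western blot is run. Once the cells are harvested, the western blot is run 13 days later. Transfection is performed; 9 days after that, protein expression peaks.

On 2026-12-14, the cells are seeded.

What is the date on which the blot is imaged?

2027-06-07

The cells are seeded: Dec 14, 2026.
The cells reach confluence: Dec 14, 2026 + 74 days = Feb 26, 2027.
Transfection is performed: Feb 26, 2027 + 63 days = Apr 30, 2027.
Protein expression peaks: Apr 30, 2027 + 9 days = May 9, 2027.
The cells are harvested: May 9, 2027 + 8 days = May 17, 2027.
The western blot is run: May 17, 2027 + 13 days = May 30, 2027.
The blot is imaged: May 30, 2027 + 8 days = Jun 7, 2027.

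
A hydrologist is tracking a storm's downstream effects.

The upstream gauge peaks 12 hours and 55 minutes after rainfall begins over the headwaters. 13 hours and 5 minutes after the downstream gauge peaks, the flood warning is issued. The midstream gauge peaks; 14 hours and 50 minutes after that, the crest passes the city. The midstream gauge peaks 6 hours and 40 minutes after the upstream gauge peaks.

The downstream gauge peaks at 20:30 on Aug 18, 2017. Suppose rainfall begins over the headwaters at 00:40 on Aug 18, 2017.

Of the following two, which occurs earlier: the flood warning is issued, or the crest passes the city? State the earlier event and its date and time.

The downstream gauge peaks: 20:30 Aug 18, 2017.
The flood warning is issued: 20:30 Aug 18, 2017 + 13h05m = 09:35 Aug 19, 2017.
Rainfall begins over the headwaters: 00:40 Aug 18, 2017.
The upstream gauge peaks: 00:40 Aug 18, 2017 + 12h55m = 13:35 Aug 18, 2017.
The midstream gauge peaks: 13:35 Aug 18, 2017 + 6h40m = 20:15 Aug 18, 2017.
The crest passes the city: 20:15 Aug 18, 2017 + 14h50m = 11:05 Aug 19, 2017.
Comparing: the flood warning is issued at 09:35 Aug 19, 2017 vs the crest passes the city at 11:05 Aug 19, 2017. Earlier: the flood warning is issued.

The flood warning is issued — 09:35 on Aug 19, 2017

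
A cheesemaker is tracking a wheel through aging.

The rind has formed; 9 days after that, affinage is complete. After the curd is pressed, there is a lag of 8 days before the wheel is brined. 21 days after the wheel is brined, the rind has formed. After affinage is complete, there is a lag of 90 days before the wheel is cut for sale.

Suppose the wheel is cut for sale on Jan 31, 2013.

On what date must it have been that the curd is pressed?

The wheel is cut for sale: Jan 31, 2013.
Affinage is complete: Jan 31, 2013 − 90 days = Nov 2, 2012.
The rind has formed: Nov 2, 2012 − 9 days = Oct 24, 2012.
The wheel is brined: Oct 24, 2012 − 21 days = Oct 3, 2012.
The curd is pressed: Oct 3, 2012 − 8 days = Sep 25, 2012.

Sep 25, 2012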